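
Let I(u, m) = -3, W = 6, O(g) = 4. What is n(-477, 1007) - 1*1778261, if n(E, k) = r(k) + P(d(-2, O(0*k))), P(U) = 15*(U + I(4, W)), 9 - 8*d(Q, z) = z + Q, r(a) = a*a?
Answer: -6113951/8 ≈ -7.6424e+5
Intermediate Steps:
r(a) = a**2
d(Q, z) = 9/8 - Q/8 - z/8 (d(Q, z) = 9/8 - (z + Q)/8 = 9/8 - (Q + z)/8 = 9/8 + (-Q/8 - z/8) = 9/8 - Q/8 - z/8)
P(U) = -45 + 15*U (P(U) = 15*(U - 3) = 15*(-3 + U) = -45 + 15*U)
n(E, k) = -255/8 + k**2 (n(E, k) = k**2 + (-45 + 15*(9/8 - 1/8*(-2) - 1/8*4)) = k**2 + (-45 + 15*(9/8 + 1/4 - 1/2)) = k**2 + (-45 + 15*(7/8)) = k**2 + (-45 + 105/8) = k**2 - 255/8 = -255/8 + k**2)
n(-477, 1007) - 1*1778261 = (-255/8 + 1007**2) - 1*1778261 = (-255/8 + 1014049) - 1778261 = 8112137/8 - 1778261 = -6113951/8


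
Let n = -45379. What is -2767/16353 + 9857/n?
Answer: -12467618/32264469 ≈ -0.38642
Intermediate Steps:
-2767/16353 + 9857/n = -2767/16353 + 9857/(-45379) = -2767*1/16353 + 9857*(-1/45379) = -2767/16353 - 9857/45379 = -12467618/32264469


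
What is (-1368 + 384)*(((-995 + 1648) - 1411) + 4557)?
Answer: -3738216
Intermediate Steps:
(-1368 + 384)*(((-995 + 1648) - 1411) + 4557) = -984*((653 - 1411) + 4557) = -984*(-758 + 4557) = -984*3799 = -3738216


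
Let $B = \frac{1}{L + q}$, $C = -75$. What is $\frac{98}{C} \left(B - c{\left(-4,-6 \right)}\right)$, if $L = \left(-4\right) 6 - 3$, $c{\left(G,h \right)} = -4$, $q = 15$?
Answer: $- \frac{2303}{450} \approx -5.1178$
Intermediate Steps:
$L = -27$ ($L = -24 - 3 = -27$)
$B = - \frac{1}{12}$ ($B = \frac{1}{-27 + 15} = \frac{1}{-12} = - \frac{1}{12} \approx -0.083333$)
$\frac{98}{C} \left(B - c{\left(-4,-6 \right)}\right) = \frac{98}{-75} \left(- \frac{1}{12} - -4\right) = 98 \left(- \frac{1}{75}\right) \left(- \frac{1}{12} + 4\right) = \left(- \frac{98}{75}\right) \frac{47}{12} = - \frac{2303}{450}$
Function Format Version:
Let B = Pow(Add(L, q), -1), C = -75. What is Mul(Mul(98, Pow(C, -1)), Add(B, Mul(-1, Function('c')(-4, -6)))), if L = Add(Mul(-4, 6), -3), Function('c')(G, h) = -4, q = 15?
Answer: Rational(-2303, 450) ≈ -5.1178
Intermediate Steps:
L = -27 (L = Add(-24, -3) = -27)
B = Rational(-1, 12) (B = Pow(Add(-27, 15), -1) = Pow(-12, -1) = Rational(-1, 12) ≈ -0.083333)
Mul(Mul(98, Pow(C, -1)), Add(B, Mul(-1, Function('c')(-4, -6)))) = Mul(Mul(98, Pow(-75, -1)), Add(Rational(-1, 12), Mul(-1, -4))) = Mul(Mul(98, Rational(-1, 75)), Add(Rational(-1, 12), 4)) = Mul(Rational(-98, 75), Rational(47, 12)) = Rational(-2303, 450)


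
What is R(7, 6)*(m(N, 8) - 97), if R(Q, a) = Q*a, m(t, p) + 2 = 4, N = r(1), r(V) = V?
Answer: -3990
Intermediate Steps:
N = 1
m(t, p) = 2 (m(t, p) = -2 + 4 = 2)
R(7, 6)*(m(N, 8) - 97) = (7*6)*(2 - 97) = 42*(-95) = -3990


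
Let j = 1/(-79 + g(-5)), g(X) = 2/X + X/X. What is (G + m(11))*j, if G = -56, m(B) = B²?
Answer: -325/392 ≈ -0.82908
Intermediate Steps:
g(X) = 1 + 2/X (g(X) = 2/X + 1 = 1 + 2/X)
j = -5/392 (j = 1/(-79 + (2 - 5)/(-5)) = 1/(-79 - ⅕*(-3)) = 1/(-79 + ⅗) = 1/(-392/5) = -5/392 ≈ -0.012755)
(G + m(11))*j = (-56 + 11²)*(-5/392) = (-56 + 121)*(-5/392) = 65*(-5/392) = -325/392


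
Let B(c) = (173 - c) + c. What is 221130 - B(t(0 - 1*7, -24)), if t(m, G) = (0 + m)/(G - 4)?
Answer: 220957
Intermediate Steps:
t(m, G) = m/(-4 + G)
B(c) = 173
221130 - B(t(0 - 1*7, -24)) = 221130 - 1*173 = 221130 - 173 = 220957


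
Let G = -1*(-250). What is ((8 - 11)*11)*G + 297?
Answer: -7953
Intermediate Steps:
G = 250
((8 - 11)*11)*G + 297 = ((8 - 11)*11)*250 + 297 = -3*11*250 + 297 = -33*250 + 297 = -8250 + 297 = -7953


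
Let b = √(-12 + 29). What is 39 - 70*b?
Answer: 39 - 70*√17 ≈ -249.62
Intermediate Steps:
b = √17 ≈ 4.1231
39 - 70*b = 39 - 70*√17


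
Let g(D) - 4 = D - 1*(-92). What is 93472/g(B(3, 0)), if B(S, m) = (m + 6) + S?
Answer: 93472/105 ≈ 890.21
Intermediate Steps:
B(S, m) = 6 + S + m (B(S, m) = (6 + m) + S = 6 + S + m)
g(D) = 96 + D (g(D) = 4 + (D - 1*(-92)) = 4 + (D + 92) = 4 + (92 + D) = 96 + D)
93472/g(B(3, 0)) = 93472/(96 + (6 + 3 + 0)) = 93472/(96 + 9) = 93472/105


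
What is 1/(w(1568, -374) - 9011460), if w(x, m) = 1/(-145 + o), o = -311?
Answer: -456/4109225761 ≈ -1.1097e-7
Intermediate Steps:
w(x, m) = -1/456 (w(x, m) = 1/(-145 - 311) = 1/(-456) = -1/456)
1/(w(1568, -374) - 9011460) = 1/(-1/456 - 9011460) = 1/(-4109225761/456) = -456/4109225761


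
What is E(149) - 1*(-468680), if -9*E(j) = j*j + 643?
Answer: 4195276/9 ≈ 4.6614e+5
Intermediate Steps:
E(j) = -643/9 - j²/9 (E(j) = -(j*j + 643)/9 = -(j² + 643)/9 = -(643 + j²)/9 = -643/9 - j²/9)
E(149) - 1*(-468680) = (-643/9 - ⅑*149²) - 1*(-468680) = (-643/9 - ⅑*22201) + 468680 = (-643/9 - 22201/9) + 468680 = -22844/9 + 468680 = 4195276/9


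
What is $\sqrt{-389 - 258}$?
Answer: $i \sqrt{647} \approx 25.436 i$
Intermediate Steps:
$\sqrt{-389 - 258} = \sqrt{-647} = i \sqrt{647}$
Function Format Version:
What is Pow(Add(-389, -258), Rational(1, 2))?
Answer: Mul(I, Pow(647, Rational(1, 2))) ≈ Mul(25.436, I)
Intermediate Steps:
Pow(Add(-389, -258), Rational(1, 2)) = Pow(-647, Rational(1, 2)) = Mul(I, Pow(647, Rational(1, 2)))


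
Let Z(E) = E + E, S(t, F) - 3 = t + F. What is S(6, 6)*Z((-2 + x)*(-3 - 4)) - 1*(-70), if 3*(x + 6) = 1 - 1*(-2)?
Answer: 1540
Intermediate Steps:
x = -5 (x = -6 + (1 - 1*(-2))/3 = -6 + (1 + 2)/3 = -6 + (⅓)*3 = -6 + 1 = -5)
S(t, F) = 3 + F + t (S(t, F) = 3 + (t + F) = 3 + (F + t) = 3 + F + t)
Z(E) = 2*E
S(6, 6)*Z((-2 + x)*(-3 - 4)) - 1*(-70) = (3 + 6 + 6)*(2*((-2 - 5)*(-3 - 4))) - 1*(-70) = 15*(2*(-7*(-7))) + 70 = 15*(2*49) + 70 = 15*98 + 70 = 1470 + 70 = 1540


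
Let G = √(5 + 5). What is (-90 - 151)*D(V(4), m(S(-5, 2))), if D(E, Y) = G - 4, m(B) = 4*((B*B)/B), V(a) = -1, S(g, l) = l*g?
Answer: 964 - 241*√10 ≈ 201.89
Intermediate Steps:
S(g, l) = g*l
m(B) = 4*B (m(B) = 4*(B²/B) = 4*B)
G = √10 ≈ 3.1623
D(E, Y) = -4 + √10 (D(E, Y) = √10 - 4 = -4 + √10)
(-90 - 151)*D(V(4), m(S(-5, 2))) = (-90 - 151)*(-4 + √10) = -241*(-4 + √10) = 964 - 241*√10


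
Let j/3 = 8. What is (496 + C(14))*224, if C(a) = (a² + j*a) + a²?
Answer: 274176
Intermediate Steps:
j = 24 (j = 3*8 = 24)
C(a) = 2*a² + 24*a (C(a) = (a² + 24*a) + a² = 2*a² + 24*a)
(496 + C(14))*224 = (496 + 2*14*(12 + 14))*224 = (496 + 2*14*26)*224 = (496 + 728)*224 = 1224*224 = 274176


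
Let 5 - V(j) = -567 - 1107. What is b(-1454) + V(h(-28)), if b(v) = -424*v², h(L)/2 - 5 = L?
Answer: -896383505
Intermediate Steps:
h(L) = 10 + 2*L
V(j) = 1679 (V(j) = 5 - (-567 - 1107) = 5 - 1*(-1674) = 5 + 1674 = 1679)
b(-1454) + V(h(-28)) = -424*(-1454)² + 1679 = -424*2114116 + 1679 = -896385184 + 1679 = -896383505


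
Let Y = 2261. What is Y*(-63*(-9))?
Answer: 1281987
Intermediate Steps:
Y*(-63*(-9)) = 2261*(-63*(-9)) = 2261*567 = 1281987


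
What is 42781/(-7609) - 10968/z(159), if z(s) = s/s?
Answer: -83498293/7609 ≈ -10974.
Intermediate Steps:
z(s) = 1
42781/(-7609) - 10968/z(159) = 42781/(-7609) - 10968/1 = 42781*(-1/7609) - 10968*1 = -42781/7609 - 10968 = -83498293/7609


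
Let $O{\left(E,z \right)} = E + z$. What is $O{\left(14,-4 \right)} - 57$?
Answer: $-47$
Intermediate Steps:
$O{\left(14,-4 \right)} - 57 = \left(14 - 4\right) - 57 = 10 - 57 = -47$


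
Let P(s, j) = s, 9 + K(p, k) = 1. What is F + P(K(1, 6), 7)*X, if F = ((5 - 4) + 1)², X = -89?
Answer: 716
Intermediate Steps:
K(p, k) = -8 (K(p, k) = -9 + 1 = -8)
F = 4 (F = (1 + 1)² = 2² = 4)
F + P(K(1, 6), 7)*X = 4 - 8*(-89) = 4 + 712 = 716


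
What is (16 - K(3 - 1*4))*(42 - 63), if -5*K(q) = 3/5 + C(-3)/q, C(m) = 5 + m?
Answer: -8253/25 ≈ -330.12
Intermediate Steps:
K(q) = -3/25 - 2/(5*q) (K(q) = -(3/5 + (5 - 3)/q)/5 = -(3*(1/5) + 2/q)/5 = -(3/5 + 2/q)/5 = -3/25 - 2/(5*q))
(16 - K(3 - 1*4))*(42 - 63) = (16 - (-10 - 3*(3 - 1*4))/(25*(3 - 1*4)))*(42 - 63) = (16 - (-10 - 3*(3 - 4))/(25*(3 - 4)))*(-21) = (16 - (-10 - 3*(-1))/(25*(-1)))*(-21) = (16 - (-1)*(-10 + 3)/25)*(-21) = (16 - (-1)*(-7)/25)*(-21) = (16 - 1*7/25)*(-21) = (16 - 7/25)*(-21) = (393/25)*(-21) = -8253/25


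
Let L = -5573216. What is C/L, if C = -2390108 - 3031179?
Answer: 5421287/5573216 ≈ 0.97274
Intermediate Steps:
C = -5421287
C/L = -5421287/(-5573216) = -5421287*(-1/5573216) = 5421287/5573216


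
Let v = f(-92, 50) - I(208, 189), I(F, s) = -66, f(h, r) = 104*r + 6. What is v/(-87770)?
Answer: -2636/43885 ≈ -0.060066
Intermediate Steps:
f(h, r) = 6 + 104*r
v = 5272 (v = (6 + 104*50) - 1*(-66) = (6 + 5200) + 66 = 5206 + 66 = 5272)
v/(-87770) = 5272/(-87770) = 5272*(-1/87770) = -2636/43885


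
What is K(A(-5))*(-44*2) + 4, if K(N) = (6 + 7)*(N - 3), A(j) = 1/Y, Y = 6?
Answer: 9736/3 ≈ 3245.3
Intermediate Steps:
A(j) = ⅙ (A(j) = 1/6 = ⅙)
K(N) = -39 + 13*N (K(N) = 13*(-3 + N) = -39 + 13*N)
K(A(-5))*(-44*2) + 4 = (-39 + 13*(⅙))*(-44*2) + 4 = (-39 + 13/6)*(-88) + 4 = -221/6*(-88) + 4 = 9724/3 + 4 = 9736/3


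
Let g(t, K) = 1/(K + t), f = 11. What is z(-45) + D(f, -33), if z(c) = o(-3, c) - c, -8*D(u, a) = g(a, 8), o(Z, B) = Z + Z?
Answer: 7801/200 ≈ 39.005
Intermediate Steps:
o(Z, B) = 2*Z
D(u, a) = -1/(8*(8 + a))
z(c) = -6 - c (z(c) = 2*(-3) - c = -6 - c)
z(-45) + D(f, -33) = (-6 - 1*(-45)) - 1/(64 + 8*(-33)) = (-6 + 45) - 1/(64 - 264) = 39 - 1/(-200) = 39 - 1*(-1/200) = 39 + 1/200 = 7801/200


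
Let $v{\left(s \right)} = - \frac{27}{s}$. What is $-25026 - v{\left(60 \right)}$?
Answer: $- \frac{500511}{20} \approx -25026.0$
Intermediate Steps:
$-25026 - v{\left(60 \right)} = -25026 - - \frac{27}{60} = -25026 - \left(-27\right) \frac{1}{60} = -25026 - - \frac{9}{20} = -25026 + \frac{9}{20} = - \frac{500511}{20}$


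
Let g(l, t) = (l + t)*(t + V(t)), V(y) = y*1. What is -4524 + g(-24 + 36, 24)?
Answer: -2796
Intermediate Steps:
V(y) = y
g(l, t) = 2*t*(l + t) (g(l, t) = (l + t)*(t + t) = (l + t)*(2*t) = 2*t*(l + t))
-4524 + g(-24 + 36, 24) = -4524 + 2*24*((-24 + 36) + 24) = -4524 + 2*24*(12 + 24) = -4524 + 2*24*36 = -4524 + 1728 = -2796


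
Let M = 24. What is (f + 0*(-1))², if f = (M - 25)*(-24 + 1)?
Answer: 529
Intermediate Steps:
f = 23 (f = (24 - 25)*(-24 + 1) = -1*(-23) = 23)
(f + 0*(-1))² = (23 + 0*(-1))² = (23 + 0)² = 23² = 529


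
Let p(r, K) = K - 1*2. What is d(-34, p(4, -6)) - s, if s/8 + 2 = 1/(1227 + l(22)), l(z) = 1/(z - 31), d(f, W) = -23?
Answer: -38683/5521 ≈ -7.0065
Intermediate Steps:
p(r, K) = -2 + K (p(r, K) = K - 2 = -2 + K)
l(z) = 1/(-31 + z)
s = -88300/5521 (s = -16 + 8/(1227 + 1/(-31 + 22)) = -16 + 8/(1227 + 1/(-9)) = -16 + 8/(1227 - 1/9) = -16 + 8/(11042/9) = -16 + 8*(9/11042) = -16 + 36/5521 = -88300/5521 ≈ -15.993)
d(-34, p(4, -6)) - s = -23 - 1*(-88300/5521) = -23 + 88300/5521 = -38683/5521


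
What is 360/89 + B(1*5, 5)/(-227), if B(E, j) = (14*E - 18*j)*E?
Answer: 90620/20203 ≈ 4.4855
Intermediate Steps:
B(E, j) = E*(-18*j + 14*E) (B(E, j) = (-18*j + 14*E)*E = E*(-18*j + 14*E))
360/89 + B(1*5, 5)/(-227) = 360/89 + (2*(1*5)*(-9*5 + 7*(1*5)))/(-227) = 360*(1/89) + (2*5*(-45 + 7*5))*(-1/227) = 360/89 + (2*5*(-45 + 35))*(-1/227) = 360/89 + (2*5*(-10))*(-1/227) = 360/89 - 100*(-1/227) = 360/89 + 100/227 = 90620/20203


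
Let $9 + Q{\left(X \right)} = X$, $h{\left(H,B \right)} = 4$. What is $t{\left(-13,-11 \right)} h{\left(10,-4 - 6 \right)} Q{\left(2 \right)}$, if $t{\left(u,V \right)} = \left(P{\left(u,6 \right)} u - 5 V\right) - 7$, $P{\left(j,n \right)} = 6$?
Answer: $840$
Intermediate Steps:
$t{\left(u,V \right)} = -7 - 5 V + 6 u$ ($t{\left(u,V \right)} = \left(6 u - 5 V\right) - 7 = \left(- 5 V + 6 u\right) - 7 = -7 - 5 V + 6 u$)
$Q{\left(X \right)} = -9 + X$
$t{\left(-13,-11 \right)} h{\left(10,-4 - 6 \right)} Q{\left(2 \right)} = \left(-7 - -55 + 6 \left(-13\right)\right) 4 \left(-9 + 2\right) = \left(-7 + 55 - 78\right) 4 \left(-7\right) = \left(-30\right) 4 \left(-7\right) = \left(-120\right) \left(-7\right) = 840$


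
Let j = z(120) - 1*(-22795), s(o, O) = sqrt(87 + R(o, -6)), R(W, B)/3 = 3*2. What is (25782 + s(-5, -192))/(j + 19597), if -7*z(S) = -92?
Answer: 90237/148418 + 7*sqrt(105)/296836 ≈ 0.60823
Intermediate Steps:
R(W, B) = 18 (R(W, B) = 3*(3*2) = 3*6 = 18)
z(S) = 92/7 (z(S) = -1/7*(-92) = 92/7)
s(o, O) = sqrt(105) (s(o, O) = sqrt(87 + 18) = sqrt(105))
j = 159657/7 (j = 92/7 - 1*(-22795) = 92/7 + 22795 = 159657/7 ≈ 22808.)
(25782 + s(-5, -192))/(j + 19597) = (25782 + sqrt(105))/(159657/7 + 19597) = (25782 + sqrt(105))/(296836/7) = (25782 + sqrt(105))*(7/296836) = 90237/148418 + 7*sqrt(105)/296836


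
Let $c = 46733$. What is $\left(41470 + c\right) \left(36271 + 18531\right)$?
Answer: $4833700806$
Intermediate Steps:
$\left(41470 + c\right) \left(36271 + 18531\right) = \left(41470 + 46733\right) \left(36271 + 18531\right) = 88203 \cdot 54802 = 4833700806$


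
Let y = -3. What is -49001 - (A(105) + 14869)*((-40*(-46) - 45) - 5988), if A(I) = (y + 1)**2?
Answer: 62313488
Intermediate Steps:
A(I) = 4 (A(I) = (-3 + 1)**2 = (-2)**2 = 4)
-49001 - (A(105) + 14869)*((-40*(-46) - 45) - 5988) = -49001 - (4 + 14869)*((-40*(-46) - 45) - 5988) = -49001 - 14873*((1840 - 45) - 5988) = -49001 - 14873*(1795 - 5988) = -49001 - 14873*(-4193) = -49001 - 1*(-62362489) = -49001 + 62362489 = 62313488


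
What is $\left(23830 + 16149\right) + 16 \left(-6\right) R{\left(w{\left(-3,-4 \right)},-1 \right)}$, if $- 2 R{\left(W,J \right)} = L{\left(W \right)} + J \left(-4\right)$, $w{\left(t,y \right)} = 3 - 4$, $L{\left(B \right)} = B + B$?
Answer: $40075$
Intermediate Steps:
$L{\left(B \right)} = 2 B$
$w{\left(t,y \right)} = -1$ ($w{\left(t,y \right)} = 3 - 4 = -1$)
$R{\left(W,J \right)} = - W + 2 J$ ($R{\left(W,J \right)} = - \frac{2 W + J \left(-4\right)}{2} = - \frac{2 W - 4 J}{2} = - \frac{- 4 J + 2 W}{2} = - W + 2 J$)
$\left(23830 + 16149\right) + 16 \left(-6\right) R{\left(w{\left(-3,-4 \right)},-1 \right)} = \left(23830 + 16149\right) + 16 \left(-6\right) \left(\left(-1\right) \left(-1\right) + 2 \left(-1\right)\right) = 39979 - 96 \left(1 - 2\right) = 39979 - -96 = 39979 + 96 = 40075$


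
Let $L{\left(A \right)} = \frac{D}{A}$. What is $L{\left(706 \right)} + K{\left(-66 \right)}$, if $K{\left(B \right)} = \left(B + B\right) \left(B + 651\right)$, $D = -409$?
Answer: $- \frac{54517729}{706} \approx -77221.0$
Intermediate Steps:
$K{\left(B \right)} = 2 B \left(651 + B\right)$
$L{\left(A \right)} = - \frac{409}{A}$
$L{\left(706 \right)} + K{\left(-66 \right)} = - \frac{409}{706} + 2 \left(-66\right) \left(651 - 66\right) = \left(-409\right) \frac{1}{706} + 2 \left(-66\right) 585 = - \frac{409}{706} - 77220 = - \frac{54517729}{706}$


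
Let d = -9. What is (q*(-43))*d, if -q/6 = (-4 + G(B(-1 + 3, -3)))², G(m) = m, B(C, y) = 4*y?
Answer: -594432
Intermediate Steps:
q = -1536 (q = -6*(-4 + 4*(-3))² = -6*(-4 - 12)² = -6*(-16)² = -6*256 = -1536)
(q*(-43))*d = -1536*(-43)*(-9) = 66048*(-9) = -594432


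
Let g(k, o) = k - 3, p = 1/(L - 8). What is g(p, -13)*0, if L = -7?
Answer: 0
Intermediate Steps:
p = -1/15 (p = 1/(-7 - 8) = 1/(-15) = -1/15 ≈ -0.066667)
g(k, o) = -3 + k
g(p, -13)*0 = (-3 - 1/15)*0 = -46/15*0 = 0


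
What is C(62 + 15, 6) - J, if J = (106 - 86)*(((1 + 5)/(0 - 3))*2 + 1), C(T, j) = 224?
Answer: 284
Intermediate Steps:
J = -60 (J = 20*((6/(-3))*2 + 1) = 20*((6*(-1/3))*2 + 1) = 20*(-2*2 + 1) = 20*(-4 + 1) = 20*(-3) = -60)
C(62 + 15, 6) - J = 224 - 1*(-60) = 224 + 60 = 284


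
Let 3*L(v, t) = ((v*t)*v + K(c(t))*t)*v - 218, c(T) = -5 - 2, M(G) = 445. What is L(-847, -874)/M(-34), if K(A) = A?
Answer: 531076917538/1335 ≈ 3.9781e+8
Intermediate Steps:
c(T) = -7
L(v, t) = -218/3 + v*(-7*t + t*v²)/3 (L(v, t) = (((v*t)*v - 7*t)*v - 218)/3 = (((t*v)*v - 7*t)*v - 218)/3 = ((t*v² - 7*t)*v - 218)/3 = ((-7*t + t*v²)*v - 218)/3 = (v*(-7*t + t*v²) - 218)/3 = (-218 + v*(-7*t + t*v²))/3 = -218/3 + v*(-7*t + t*v²)/3)
L(-847, -874)/M(-34) = (-218/3 - 7/3*(-874)*(-847) + (⅓)*(-874)*(-847)³)/445 = (-218/3 - 5181946/3 + (⅓)*(-874)*(-607645423))*(1/445) = (-218/3 - 5181946/3 + 531082099702/3)*(1/445) = (531076917538/3)*(1/445) = 531076917538/1335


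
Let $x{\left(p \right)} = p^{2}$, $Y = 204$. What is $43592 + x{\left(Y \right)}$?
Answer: $85208$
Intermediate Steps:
$43592 + x{\left(Y \right)} = 43592 + 204^{2} = 43592 + 41616 = 85208$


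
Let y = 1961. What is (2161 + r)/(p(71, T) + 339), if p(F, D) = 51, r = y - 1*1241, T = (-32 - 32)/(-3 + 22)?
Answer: 2881/390 ≈ 7.3872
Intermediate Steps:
T = -64/19 ≈ -3.3684
r = 720 (r = 1961 - 1*1241 = 1961 - 1241 = 720)
(2161 + r)/(p(71, T) + 339) = (2161 + 720)/(51 + 339) = 2881/390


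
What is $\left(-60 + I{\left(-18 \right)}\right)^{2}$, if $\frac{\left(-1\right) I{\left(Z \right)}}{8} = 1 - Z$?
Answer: $44944$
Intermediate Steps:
$I{\left(Z \right)} = -8 + 8 Z$ ($I{\left(Z \right)} = - 8 \left(1 - Z\right) = -8 + 8 Z$)
$\left(-60 + I{\left(-18 \right)}\right)^{2} = \left(-60 + \left(-8 + 8 \left(-18\right)\right)\right)^{2} = \left(-60 - 152\right)^{2} = \left(-212\right)^{2} = 44944$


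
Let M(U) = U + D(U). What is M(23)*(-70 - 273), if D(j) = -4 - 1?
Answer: -6174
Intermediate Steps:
D(j) = -5
M(U) = -5 + U (M(U) = U - 5 = -5 + U)
M(23)*(-70 - 273) = (-5 + 23)*(-70 - 273) = 18*(-343) = -6174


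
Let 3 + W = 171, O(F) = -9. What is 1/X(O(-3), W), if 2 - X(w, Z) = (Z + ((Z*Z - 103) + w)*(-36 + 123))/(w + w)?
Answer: 1/135886 ≈ 7.3591e-6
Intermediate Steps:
W = 168 (W = -3 + 171 = 168)
X(w, Z) = 2 - (-8961 + Z + 87*w + 87*Z²)/(2*w) (X(w, Z) = 2 - (Z + ((Z*Z - 103) + w)*(-36 + 123))/(w + w) = 2 - (Z + ((Z² - 103) + w)*87)/(2*w) = 2 - (Z + ((-103 + Z²) + w)*87)*1/(2*w) = 2 - (Z + (-103 + w + Z²)*87)*1/(2*w) = 2 - (Z + (-8961 + 87*w + 87*Z²))*1/(2*w) = 2 - (-8961 + Z + 87*w + 87*Z²)*1/(2*w) = 2 - (-8961 + Z + 87*w + 87*Z²)/(2*w))
1/X(O(-3), W) = 1/((½)*(8961 - 1*168 - 87*168² - 83*(-9))/(-9)) = 1/((½)*(-⅑)*(8961 - 168 - 87*28224 + 747)) = 1/((½)*(-⅑)*(8961 - 168 - 2455488 + 747)) = 1/((½)*(-⅑)*(-2445948)) = 1/135886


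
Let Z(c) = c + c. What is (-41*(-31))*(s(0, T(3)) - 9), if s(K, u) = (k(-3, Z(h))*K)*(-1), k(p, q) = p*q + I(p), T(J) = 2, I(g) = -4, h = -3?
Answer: -11439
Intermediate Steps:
Z(c) = 2*c
k(p, q) = -4 + p*q (k(p, q) = p*q - 4 = -4 + p*q)
s(K, u) = -14*K (s(K, u) = ((-4 - 6*(-3))*K)*(-1) = ((-4 - 3*(-6))*K)*(-1) = ((-4 + 18)*K)*(-1) = (14*K)*(-1) = -14*K)
(-41*(-31))*(s(0, T(3)) - 9) = (-41*(-31))*(-14*0 - 9) = 1271*(0 - 9) = 1271*(-9) = -11439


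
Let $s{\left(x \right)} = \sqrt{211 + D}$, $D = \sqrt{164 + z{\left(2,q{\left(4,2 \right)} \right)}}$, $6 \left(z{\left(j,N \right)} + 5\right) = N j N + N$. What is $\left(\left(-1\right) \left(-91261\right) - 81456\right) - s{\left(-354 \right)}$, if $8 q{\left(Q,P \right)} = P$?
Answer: $9805 - \frac{\sqrt{844 + \sqrt{2545}}}{2} \approx 9790.0$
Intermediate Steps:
$q{\left(Q,P \right)} = \frac{P}{8}$
$z{\left(j,N \right)} = -5 + \frac{N}{6} + \frac{j N^{2}}{6}$ ($z{\left(j,N \right)} = -5 + \frac{N j N + N}{6} = -5 + \frac{j N^{2} + N}{6} = -5 + \frac{N + j N^{2}}{6} = -5 + \left(\frac{N}{6} + \frac{j N^{2}}{6}\right) = -5 + \frac{N}{6} + \frac{j N^{2}}{6}$)
$D = \frac{\sqrt{2545}}{4}$ ($D = \sqrt{164 + \left(-5 + \frac{\frac{1}{8} \cdot 2}{6} + \frac{1}{6} \cdot 2 \left(\frac{1}{8} \cdot 2\right)^{2}\right)} = \sqrt{164 + \left(-5 + \frac{1}{6} \cdot \frac{1}{4} + \frac{1}{6} \cdot 2 \left(\frac{1}{4}\right)^{2}\right)} = \sqrt{164 + \left(-5 + \frac{1}{24} + \frac{1}{6} \cdot 2 \cdot \frac{1}{16}\right)} = \sqrt{164 + \left(-5 + \frac{1}{24} + \frac{1}{48}\right)} = \sqrt{164 - \frac{79}{16}} = \sqrt{\frac{2545}{16}} = \frac{\sqrt{2545}}{4} \approx 12.612$)
$s{\left(x \right)} = \sqrt{211 + \frac{\sqrt{2545}}{4}}$
$\left(\left(-1\right) \left(-91261\right) - 81456\right) - s{\left(-354 \right)} = \left(\left(-1\right) \left(-91261\right) - 81456\right) - \frac{\sqrt{844 + \sqrt{2545}}}{2} = \left(91261 - 81456\right) - \frac{\sqrt{844 + \sqrt{2545}}}{2} = 9805 - \frac{\sqrt{844 + \sqrt{2545}}}{2}$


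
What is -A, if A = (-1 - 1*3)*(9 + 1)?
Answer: 40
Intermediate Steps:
A = -40 (A = (-1 - 3)*10 = -4*10 = -40)
-A = -1*(-40) = 40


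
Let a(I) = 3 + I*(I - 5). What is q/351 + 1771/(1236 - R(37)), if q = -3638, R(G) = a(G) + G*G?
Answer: -164357/14040 ≈ -11.706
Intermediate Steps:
a(I) = 3 + I*(-5 + I)
R(G) = 3 - 5*G + 2*G**2 (R(G) = (3 + G**2 - 5*G) + G*G = (3 + G**2 - 5*G) + G**2 = 3 - 5*G + 2*G**2)
q/351 + 1771/(1236 - R(37)) = -3638/351 + 1771/(1236 - (3 - 5*37 + 2*37**2)) = -3638*1/351 + 1771/(1236 - (3 - 185 + 2*1369)) = -3638/351 + 1771/(1236 - (3 - 185 + 2738)) = -3638/351 + 1771/(1236 - 1*2556) = -3638/351 + 1771/(1236 - 2556) = -3638/351 + 1771/(-1320) = -3638/351 + 1771*(-1/1320) = -3638/351 - 161/120 = -164357/14040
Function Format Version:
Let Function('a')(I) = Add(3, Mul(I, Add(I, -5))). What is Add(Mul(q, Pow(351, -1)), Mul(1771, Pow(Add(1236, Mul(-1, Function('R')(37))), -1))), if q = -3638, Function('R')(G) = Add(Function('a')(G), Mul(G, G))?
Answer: Rational(-164357, 14040) ≈ -11.706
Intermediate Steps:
Function('a')(I) = Add(3, Mul(I, Add(-5, I)))
Function('R')(G) = Add(3, Mul(-5, G), Mul(2, Pow(G, 2))) (Function('R')(G) = Add(Add(3, Pow(G, 2), Mul(-5, G)), Mul(G, G)) = Add(Add(3, Pow(G, 2), Mul(-5, G)), Pow(G, 2)) = Add(3, Mul(-5, G), Mul(2, Pow(G, 2))))
Add(Mul(q, Pow(351, -1)), Mul(1771, Pow(Add(1236, Mul(-1, Function('R')(37))), -1))) = Add(Mul(-3638, Pow(351, -1)), Mul(1771, Pow(Add(1236, Mul(-1, Add(3, Mul(-5, 37), Mul(2, Pow(37, 2))))), -1))) = Add(Mul(-3638, Rational(1, 351)), Mul(1771, Pow(Add(1236, Mul(-1, Add(3, -185, Mul(2, 1369)))), -1))) = Add(Rational(-3638, 351), Mul(1771, Pow(Add(1236, Mul(-1, Add(3, -185, 2738))), -1))) = Add(Rational(-3638, 351), Mul(1771, Pow(Add(1236, Mul(-1, 2556)), -1))) = Add(Rational(-3638, 351), Mul(1771, Pow(Add(1236, -2556), -1))) = Add(Rational(-3638, 351), Mul(1771, Pow(-1320, -1))) = Add(Rational(-3638, 351), Mul(1771, Rational(-1, 1320))) = Add(Rational(-3638, 351), Rational(-161, 120)) = Rational(-164357, 14040)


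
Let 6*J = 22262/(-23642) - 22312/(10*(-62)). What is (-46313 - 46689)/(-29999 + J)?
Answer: 146060039580/47104384891 ≈ 3.1008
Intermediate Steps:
J = 64212233/10993530 (J = (22262/(-23642) - 22312/(10*(-62)))/6 = (22262*(-1/23642) - 22312/(-620))/6 = (-11131/11821 - 22312*(-1/620))/6 = (-11131/11821 + 5578/155)/6 = (⅙)*(64212233/1832255) = 64212233/10993530 ≈ 5.8409)
(-46313 - 46689)/(-29999 + J) = (-46313 - 46689)/(-29999 + 64212233/10993530) = -93002/(-329730694237/10993530) = -93002*(-10993530/329730694237) = 146060039580/47104384891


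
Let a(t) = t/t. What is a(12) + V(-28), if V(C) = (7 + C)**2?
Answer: 442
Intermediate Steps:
a(t) = 1
a(12) + V(-28) = 1 + (7 - 28)**2 = 1 + (-21)**2 = 1 + 441 = 442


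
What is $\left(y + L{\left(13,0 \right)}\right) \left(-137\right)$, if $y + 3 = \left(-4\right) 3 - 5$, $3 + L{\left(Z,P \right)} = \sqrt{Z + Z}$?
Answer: $3151 - 137 \sqrt{26} \approx 2452.4$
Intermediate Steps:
$L{\left(Z,P \right)} = -3 + \sqrt{2} \sqrt{Z}$ ($L{\left(Z,P \right)} = -3 + \sqrt{Z + Z} = -3 + \sqrt{2 Z} = -3 + \sqrt{2} \sqrt{Z}$)
$y = -20$ ($y = -3 - 17 = -20$)
$\left(y + L{\left(13,0 \right)}\right) \left(-137\right) = \left(-20 - \left(3 - \sqrt{2} \sqrt{13}\right)\right) \left(-137\right) = \left(-20 - \left(3 - \sqrt{26}\right)\right) \left(-137\right) = \left(-23 + \sqrt{26}\right) \left(-137\right) = 3151 - 137 \sqrt{26}$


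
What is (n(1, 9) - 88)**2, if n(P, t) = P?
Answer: 7569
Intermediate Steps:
(n(1, 9) - 88)**2 = (1 - 88)**2 = (-87)**2 = 7569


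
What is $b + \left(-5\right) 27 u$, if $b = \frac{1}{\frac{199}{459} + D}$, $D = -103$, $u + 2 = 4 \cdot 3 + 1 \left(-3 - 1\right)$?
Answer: $- \frac{38133639}{47078} \approx -810.01$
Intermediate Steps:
$u = 6$ ($u = -2 + \left(4 \cdot 3 + 1 \left(-3 - 1\right)\right) = -2 + \left(12 + 1 \left(-4\right)\right) = -2 + \left(12 - 4\right) = -2 + 8 = 6$)
$b = - \frac{459}{47078}$ ($b = \frac{1}{\frac{199}{459} - 103} = \frac{1}{- \frac{47078}{459}} = - \frac{459}{47078} \approx -0.0097498$)
$b + \left(-5\right) 27 u = - \frac{459}{47078} + \left(-5\right) 27 \cdot 6 = - \frac{459}{47078} - 810 = - \frac{38133639}{47078}$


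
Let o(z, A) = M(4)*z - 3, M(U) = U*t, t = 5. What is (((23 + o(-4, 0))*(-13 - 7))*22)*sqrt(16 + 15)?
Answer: 26400*sqrt(31) ≈ 1.4699e+5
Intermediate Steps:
M(U) = 5*U (M(U) = U*5 = 5*U)
o(z, A) = -3 + 20*z (o(z, A) = (5*4)*z - 3 = 20*z - 3 = -3 + 20*z)
(((23 + o(-4, 0))*(-13 - 7))*22)*sqrt(16 + 15) = (((23 + (-3 + 20*(-4)))*(-13 - 7))*22)*sqrt(16 + 15) = (((23 + (-3 - 80))*(-20))*22)*sqrt(31) = (((23 - 83)*(-20))*22)*sqrt(31) = (-60*(-20)*22)*sqrt(31) = (1200*22)*sqrt(31) = 26400*sqrt(31)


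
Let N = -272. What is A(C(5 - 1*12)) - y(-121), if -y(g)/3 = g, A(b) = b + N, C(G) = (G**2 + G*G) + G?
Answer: -544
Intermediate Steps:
C(G) = G + 2*G**2 (C(G) = (G**2 + G**2) + G = 2*G**2 + G = G + 2*G**2)
A(b) = -272 + b (A(b) = b - 272 = -272 + b)
y(g) = -3*g
A(C(5 - 1*12)) - y(-121) = (-272 + (5 - 1*12)*(1 + 2*(5 - 1*12))) - (-3)*(-121) = (-272 + (5 - 12)*(1 + 2*(5 - 12))) - 1*363 = (-272 - 7*(1 + 2*(-7))) - 363 = (-272 - 7*(1 - 14)) - 363 = (-272 - 7*(-13)) - 363 = (-272 + 91) - 363 = -181 - 363 = -544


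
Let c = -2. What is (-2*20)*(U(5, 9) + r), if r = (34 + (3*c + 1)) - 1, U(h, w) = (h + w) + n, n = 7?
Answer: -1960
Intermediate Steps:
U(h, w) = 7 + h + w (U(h, w) = (h + w) + 7 = 7 + h + w)
r = 28 (r = (34 + (3*(-2) + 1)) - 1 = (34 + (-6 + 1)) - 1 = (34 - 5) - 1 = 29 - 1 = 28)
(-2*20)*(U(5, 9) + r) = (-2*20)*((7 + 5 + 9) + 28) = -40*(21 + 28) = -40*49 = -1960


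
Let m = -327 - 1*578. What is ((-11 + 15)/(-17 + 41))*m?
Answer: -905/6 ≈ -150.83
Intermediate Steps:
m = -905 (m = -327 - 578 = -905)
((-11 + 15)/(-17 + 41))*m = ((-11 + 15)/(-17 + 41))*(-905) = (4/24)*(-905) = (4*(1/24))*(-905) = (⅙)*(-905) = -905/6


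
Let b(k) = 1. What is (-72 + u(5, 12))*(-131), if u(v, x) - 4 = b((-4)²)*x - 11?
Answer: 8777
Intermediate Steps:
u(v, x) = -7 + x (u(v, x) = 4 + (1*x - 11) = 4 + (x - 11) = 4 + (-11 + x) = -7 + x)
(-72 + u(5, 12))*(-131) = (-72 + (-7 + 12))*(-131) = (-72 + 5)*(-131) = -67*(-131) = 8777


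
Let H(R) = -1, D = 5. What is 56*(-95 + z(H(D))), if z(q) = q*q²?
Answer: -5376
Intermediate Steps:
z(q) = q³
56*(-95 + z(H(D))) = 56*(-95 + (-1)³) = 56*(-95 - 1) = 56*(-96) = -5376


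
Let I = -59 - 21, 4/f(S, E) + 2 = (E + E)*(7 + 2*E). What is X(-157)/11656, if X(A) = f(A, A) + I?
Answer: -1927919/280897944 ≈ -0.0068634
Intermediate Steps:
f(S, E) = 4/(-2 + 2*E*(7 + 2*E)) (f(S, E) = 4/(-2 + (E + E)*(7 + 2*E)) = 4/(-2 + (2*E)*(7 + 2*E)) = 4/(-2 + 2*E*(7 + 2*E)))
I = -80
X(A) = -80 + 2/(-1 + 2*A² + 7*A) (X(A) = 2/(-1 + 2*A² + 7*A) - 80 = -80 + 2/(-1 + 2*A² + 7*A))
X(-157)/11656 = (2*(41 - 280*(-157) - 80*(-157)²)/(-1 + 2*(-157)² + 7*(-157)))/11656 = (2*(41 + 43960 - 80*24649)/(-1 + 2*24649 - 1099))*(1/11656) = (2*(41 + 43960 - 1971920)/(-1 + 49298 - 1099))*(1/11656) = (2*(-1927919)/48198)*(1/11656) = (2*(1/48198)*(-1927919))*(1/11656) = -1927919/24099*1/11656 = -1927919/280897944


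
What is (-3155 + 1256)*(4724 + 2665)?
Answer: -14031711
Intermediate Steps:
(-3155 + 1256)*(4724 + 2665) = -1899*7389 = -14031711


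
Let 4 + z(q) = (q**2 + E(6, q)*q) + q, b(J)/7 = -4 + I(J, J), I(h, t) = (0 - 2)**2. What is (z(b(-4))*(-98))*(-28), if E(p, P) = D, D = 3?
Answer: -10976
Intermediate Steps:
E(p, P) = 3
I(h, t) = 4 (I(h, t) = (-2)**2 = 4)
b(J) = 0 (b(J) = 7*(-4 + 4) = 7*0 = 0)
z(q) = -4 + q**2 + 4*q (z(q) = -4 + ((q**2 + 3*q) + q) = -4 + (q**2 + 4*q) = -4 + q**2 + 4*q)
(z(b(-4))*(-98))*(-28) = ((-4 + 0**2 + 4*0)*(-98))*(-28) = ((-4 + 0 + 0)*(-98))*(-28) = -4*(-98)*(-28) = 392*(-28) = -10976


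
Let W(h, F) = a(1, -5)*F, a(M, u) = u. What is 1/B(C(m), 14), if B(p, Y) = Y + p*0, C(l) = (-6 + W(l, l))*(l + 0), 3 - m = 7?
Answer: 1/14 ≈ 0.071429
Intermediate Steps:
m = -4 (m = 3 - 1*7 = 3 - 7 = -4)
W(h, F) = -5*F
C(l) = l*(-6 - 5*l) (C(l) = (-6 - 5*l)*(l + 0) = (-6 - 5*l)*l = l*(-6 - 5*l))
B(p, Y) = Y (B(p, Y) = Y + 0 = Y)
1/B(C(m), 14) = 1/14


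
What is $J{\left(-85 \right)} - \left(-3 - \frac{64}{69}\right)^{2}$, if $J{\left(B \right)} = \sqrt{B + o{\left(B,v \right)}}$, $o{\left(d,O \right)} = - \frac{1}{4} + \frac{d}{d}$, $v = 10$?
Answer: $- \frac{73441}{4761} + \frac{i \sqrt{337}}{2} \approx -15.426 + 9.1788 i$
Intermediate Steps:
$o{\left(d,O \right)} = \frac{3}{4}$ ($o{\left(d,O \right)} = \left(-1\right) \frac{1}{4} + 1 = - \frac{1}{4} + 1 = \frac{3}{4}$)
$J{\left(B \right)} = \sqrt{\frac{3}{4} + B}$ ($J{\left(B \right)} = \sqrt{B + \frac{3}{4}} = \sqrt{\frac{3}{4} + B}$)
$J{\left(-85 \right)} - \left(-3 - \frac{64}{69}\right)^{2} = \frac{\sqrt{3 + 4 \left(-85\right)}}{2} - \left(-3 - \frac{64}{69}\right)^{2} = \frac{\sqrt{3 - 340}}{2} - \left(-3 - \frac{64}{69}\right)^{2} = \frac{\sqrt{-337}}{2} - \left(-3 - \frac{64}{69}\right)^{2} = \frac{i \sqrt{337}}{2} - \left(- \frac{271}{69}\right)^{2} = \frac{i \sqrt{337}}{2} - \frac{73441}{4761} = - \frac{73441}{4761} + \frac{i \sqrt{337}}{2}$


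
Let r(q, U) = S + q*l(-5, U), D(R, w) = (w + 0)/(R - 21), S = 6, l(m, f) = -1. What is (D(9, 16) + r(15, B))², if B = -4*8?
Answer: 961/9 ≈ 106.78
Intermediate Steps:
D(R, w) = w/(-21 + R)
B = -32
r(q, U) = 6 - q (r(q, U) = 6 + q*(-1) = 6 - q)
(D(9, 16) + r(15, B))² = (16/(-21 + 9) + (6 - 1*15))² = (16/(-12) + (6 - 15))² = (16*(-1/12) - 9)² = (-4/3 - 9)² = (-31/3)² = 961/9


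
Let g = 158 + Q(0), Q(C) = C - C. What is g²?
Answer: 24964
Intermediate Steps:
Q(C) = 0
g = 158 (g = 158 + 0 = 158)
g² = 158² = 24964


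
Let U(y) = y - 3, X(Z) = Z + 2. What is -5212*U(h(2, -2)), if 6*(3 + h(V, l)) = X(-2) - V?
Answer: 99028/3 ≈ 33009.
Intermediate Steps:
X(Z) = 2 + Z
h(V, l) = -3 - V/6 (h(V, l) = -3 + ((2 - 2) - V)/6 = -3 + (0 - V)/6 = -3 + (-V)/6 = -3 - V/6)
U(y) = -3 + y
-5212*U(h(2, -2)) = -5212*(-3 + (-3 - 1/6*2)) = -5212*(-3 + (-3 - 1/3)) = -5212*(-3 - 10/3) = -5212*(-19/3) = 99028/3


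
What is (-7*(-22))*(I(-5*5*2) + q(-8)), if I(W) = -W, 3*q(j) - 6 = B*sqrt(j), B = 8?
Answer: 8008 + 2464*I*sqrt(2)/3 ≈ 8008.0 + 1161.5*I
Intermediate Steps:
q(j) = 2 + 8*sqrt(j)/3 (q(j) = 2 + (8*sqrt(j))/3 = 2 + 8*sqrt(j)/3)
(-7*(-22))*(I(-5*5*2) + q(-8)) = (-7*(-22))*(-(-5*5)*2 + (2 + 8*sqrt(-8)/3)) = 154*(-(-25)*2 + (2 + 8*(2*I*sqrt(2))/3)) = 154*(-1*(-50) + (2 + 16*I*sqrt(2)/3)) = 154*(50 + (2 + 16*I*sqrt(2)/3)) = 154*(52 + 16*I*sqrt(2)/3) = 8008 + 2464*I*sqrt(2)/3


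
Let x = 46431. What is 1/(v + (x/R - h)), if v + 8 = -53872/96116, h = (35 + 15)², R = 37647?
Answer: -100513307/252019744989 ≈ -0.00039883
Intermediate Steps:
h = 2500 (h = 50² = 2500)
v = -205700/24029 (v = -8 - 53872/96116 = -8 - 53872*1/96116 = -8 - 13468/24029 = -205700/24029 ≈ -8.5605)
1/(v + (x/R - h)) = 1/(-205700/24029 + (46431/37647 - 1*2500)) = 1/(-205700/24029 + (46431*(1/37647) - 2500)) = 1/(-205700/24029 + (5159/4183 - 2500)) = 1/(-205700/24029 - 10452341/4183) = 1/(-252019744989/100513307) = -100513307/252019744989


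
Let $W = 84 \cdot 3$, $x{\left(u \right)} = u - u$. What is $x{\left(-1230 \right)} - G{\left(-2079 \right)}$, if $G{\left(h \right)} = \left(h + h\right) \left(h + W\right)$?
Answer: $-7596666$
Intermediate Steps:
$x{\left(u \right)} = 0$
$W = 252$
$G{\left(h \right)} = 2 h \left(252 + h\right)$ ($G{\left(h \right)} = \left(h + h\right) \left(h + 252\right) = 2 h \left(252 + h\right)$)
$x{\left(-1230 \right)} - G{\left(-2079 \right)} = 0 - 2 \left(-2079\right) \left(252 - 2079\right) = 0 - 2 \left(-2079\right) \left(-1827\right) = 0 - 7596666 = -7596666$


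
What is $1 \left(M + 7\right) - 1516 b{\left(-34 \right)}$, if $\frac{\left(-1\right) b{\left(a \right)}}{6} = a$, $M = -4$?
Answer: $-309261$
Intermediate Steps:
$b{\left(a \right)} = - 6 a$
$1 \left(M + 7\right) - 1516 b{\left(-34 \right)} = 1 \left(-4 + 7\right) - 1516 \left(\left(-6\right) \left(-34\right)\right) = 1 \cdot 3 - 309264 = 3 - 309264 = -309261$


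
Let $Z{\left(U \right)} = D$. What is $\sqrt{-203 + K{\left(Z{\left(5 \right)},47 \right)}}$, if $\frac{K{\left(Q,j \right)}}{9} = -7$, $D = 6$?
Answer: $i \sqrt{266} \approx 16.31 i$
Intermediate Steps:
$Z{\left(U \right)} = 6$
$K{\left(Q,j \right)} = -63$ ($K{\left(Q,j \right)} = 9 \left(-7\right) = -63$)
$\sqrt{-203 + K{\left(Z{\left(5 \right)},47 \right)}} = \sqrt{-203 - 63} = \sqrt{-266} = i \sqrt{266}$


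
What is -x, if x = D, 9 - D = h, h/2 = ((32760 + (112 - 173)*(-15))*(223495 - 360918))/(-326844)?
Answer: 1542082909/54474 ≈ 28309.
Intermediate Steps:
h = 1542573175/54474 (h = 2*(((32760 + (112 - 173)*(-15))*(223495 - 360918))/(-326844)) = 2*(((32760 - 61*(-15))*(-137423))*(-1/326844)) = 2*(((32760 + 915)*(-137423))*(-1/326844)) = 2*((33675*(-137423))*(-1/326844)) = 2*(-4627719525*(-1/326844)) = 2*(1542573175/108948) = 1542573175/54474 ≈ 28318.)
D = -1542082909/54474 (D = 9 - 1*1542573175/54474 = 9 - 1542573175/54474 = -1542082909/54474 ≈ -28309.)
x = -1542082909/54474 ≈ -28309.
-x = -1*(-1542082909/54474) = 1542082909/54474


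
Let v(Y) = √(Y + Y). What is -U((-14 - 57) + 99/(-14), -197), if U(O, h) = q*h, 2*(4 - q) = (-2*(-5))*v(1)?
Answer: 788 - 985*√2 ≈ -605.00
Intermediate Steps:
v(Y) = √2*√Y (v(Y) = √(2*Y) = √2*√Y)
q = 4 - 5*√2 (q = 4 - (-2*(-5))*√2*√1/2 = 4 - 5*√2*1 = 4 - 5*√2 ≈ -3.0711)
U(O, h) = h*(4 - 5*√2) (U(O, h) = (4 - 5*√2)*h = h*(4 - 5*√2))
-U((-14 - 57) + 99/(-14), -197) = -(-197)*(4 - 5*√2) = -(-788 + 985*√2) = 788 - 985*√2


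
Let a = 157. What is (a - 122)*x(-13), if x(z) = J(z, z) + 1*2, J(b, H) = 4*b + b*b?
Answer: 4165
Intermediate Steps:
J(b, H) = b**2 + 4*b (J(b, H) = 4*b + b**2 = b**2 + 4*b)
x(z) = 2 + z*(4 + z) (x(z) = z*(4 + z) + 1*2 = z*(4 + z) + 2 = 2 + z*(4 + z))
(a - 122)*x(-13) = (157 - 122)*(2 - 13*(4 - 13)) = 35*(2 - 13*(-9)) = 35*(2 + 117) = 35*119 = 4165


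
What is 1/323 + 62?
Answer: 20027/323 ≈ 62.003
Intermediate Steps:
1/323 + 62 = 20027/323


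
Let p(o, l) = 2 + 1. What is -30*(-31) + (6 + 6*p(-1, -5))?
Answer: 954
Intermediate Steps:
p(o, l) = 3
-30*(-31) + (6 + 6*p(-1, -5)) = -30*(-31) + (6 + 6*3) = 930 + (6 + 18) = 930 + 24 = 954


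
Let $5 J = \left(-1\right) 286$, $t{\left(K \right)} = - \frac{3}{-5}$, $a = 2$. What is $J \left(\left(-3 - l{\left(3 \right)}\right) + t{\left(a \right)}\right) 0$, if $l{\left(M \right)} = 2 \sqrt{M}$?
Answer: $0$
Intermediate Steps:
$t{\left(K \right)} = \frac{3}{5}$ ($t{\left(K \right)} = \left(-3\right) \left(- \frac{1}{5}\right) = \frac{3}{5}$)
$J = - \frac{286}{5}$ ($J = \frac{\left(-1\right) 286}{5} = \frac{1}{5} \left(-286\right) = - \frac{286}{5} \approx -57.2$)
$J \left(\left(-3 - l{\left(3 \right)}\right) + t{\left(a \right)}\right) 0 = - \frac{286 \left(\left(-3 - 2 \sqrt{3}\right) + \frac{3}{5}\right) 0}{5} = - \frac{286 \left(- \frac{12}{5} - 2 \sqrt{3}\right) 0}{5} = \left(- \frac{286}{5}\right) 0 = 0$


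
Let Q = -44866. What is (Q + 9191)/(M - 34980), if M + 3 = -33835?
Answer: 35675/68818 ≈ 0.51840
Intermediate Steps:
M = -33838 (M = -3 - 33835 = -33838)
(Q + 9191)/(M - 34980) = (-44866 + 9191)/(-33838 - 34980) = -35675/(-68818) = -35675*(-1/68818) = 35675/68818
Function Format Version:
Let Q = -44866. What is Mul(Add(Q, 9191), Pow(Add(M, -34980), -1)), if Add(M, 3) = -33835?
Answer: Rational(35675, 68818) ≈ 0.51840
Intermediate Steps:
M = -33838 (M = Add(-3, -33835) = -33838)
Mul(Add(Q, 9191), Pow(Add(M, -34980), -1)) = Mul(Add(-44866, 9191), Pow(Add(-33838, -34980), -1)) = Mul(-35675, Pow(-68818, -1)) = Mul(-35675, Rational(-1, 68818)) = Rational(35675, 68818)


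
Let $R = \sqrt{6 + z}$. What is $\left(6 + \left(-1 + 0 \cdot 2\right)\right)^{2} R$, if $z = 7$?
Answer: $25 \sqrt{13} \approx 90.139$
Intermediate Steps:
$R = \sqrt{13}$ ($R = \sqrt{6 + 7} = \sqrt{13} \approx 3.6056$)
$\left(6 + \left(-1 + 0 \cdot 2\right)\right)^{2} R = \left(6 + \left(-1 + 0 \cdot 2\right)\right)^{2} \sqrt{13} = \left(6 + \left(-1 + 0\right)\right)^{2} \sqrt{13} = \left(6 - 1\right)^{2} \sqrt{13} = 5^{2} \sqrt{13} = 25 \sqrt{13}$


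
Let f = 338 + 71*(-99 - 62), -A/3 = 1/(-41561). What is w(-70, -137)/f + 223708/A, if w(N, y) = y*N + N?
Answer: 103137480160924/33279 ≈ 3.0992e+9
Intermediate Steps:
A = 3/41561 (A = -3/(-41561) = -3*(-1/41561) = 3/41561 ≈ 7.2183e-5)
w(N, y) = N + N*y (w(N, y) = N*y + N = N + N*y)
f = -11093 (f = 338 + 71*(-161) = 338 - 11431 = -11093)
w(-70, -137)/f + 223708/A = -70*(1 - 137)/(-11093) + 223708/(3/41561) = -70*(-136)*(-1/11093) + 223708*(41561/3) = 9520*(-1/11093) + 9297528188/3 = -9520/11093 + 9297528188/3 = 103137480160924/33279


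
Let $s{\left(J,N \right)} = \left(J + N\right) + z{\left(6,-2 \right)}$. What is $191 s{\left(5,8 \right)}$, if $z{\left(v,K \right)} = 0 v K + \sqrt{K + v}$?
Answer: $2865$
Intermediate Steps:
$z{\left(v,K \right)} = \sqrt{K + v}$ ($z{\left(v,K \right)} = 0 K + \sqrt{K + v} = 0 + \sqrt{K + v} = \sqrt{K + v}$)
$s{\left(J,N \right)} = 2 + J + N$ ($s{\left(J,N \right)} = \left(J + N\right) + \sqrt{-2 + 6} = \left(J + N\right) + \sqrt{4} = \left(J + N\right) + 2 = 2 + J + N$)
$191 s{\left(5,8 \right)} = 191 \left(2 + 5 + 8\right) = 191 \cdot 15 = 2865$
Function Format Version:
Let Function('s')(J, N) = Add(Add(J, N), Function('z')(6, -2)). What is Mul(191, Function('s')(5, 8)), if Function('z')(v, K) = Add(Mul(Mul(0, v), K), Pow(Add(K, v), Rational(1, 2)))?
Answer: 2865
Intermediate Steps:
Function('z')(v, K) = Pow(Add(K, v), Rational(1, 2)) (Function('z')(v, K) = Add(Mul(0, K), Pow(Add(K, v), Rational(1, 2))) = Add(0, Pow(Add(K, v), Rational(1, 2))) = Pow(Add(K, v), Rational(1, 2)))
Function('s')(J, N) = Add(2, J, N) (Function('s')(J, N) = Add(Add(J, N), Pow(Add(-2, 6), Rational(1, 2))) = Add(Add(J, N), Pow(4, Rational(1, 2))) = Add(Add(J, N), 2) = Add(2, J, N))
Mul(191, Function('s')(5, 8)) = Mul(191, Add(2, 5, 8)) = Mul(191, 15) = 2865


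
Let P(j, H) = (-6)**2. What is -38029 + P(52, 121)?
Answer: -37993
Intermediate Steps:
P(j, H) = 36
-38029 + P(52, 121) = -38029 + 36 = -37993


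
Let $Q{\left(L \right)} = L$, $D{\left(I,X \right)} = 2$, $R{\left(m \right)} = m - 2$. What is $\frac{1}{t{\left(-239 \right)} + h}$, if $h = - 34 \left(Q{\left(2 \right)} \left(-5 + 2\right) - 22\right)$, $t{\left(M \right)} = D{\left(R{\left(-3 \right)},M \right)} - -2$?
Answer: $\frac{1}{956} \approx 0.001046$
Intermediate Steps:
$R{\left(m \right)} = -2 + m$ ($R{\left(m \right)} = m - 2 = -2 + m$)
$t{\left(M \right)} = 4$ ($t{\left(M \right)} = 2 - -2 = 2 + 2 = 4$)
$h = 952$ ($h = - 34 \left(2 \left(-5 + 2\right) - 22\right) = - 34 \left(2 \left(-3\right) - 22\right) = - 34 \left(-6 - 22\right) = \left(-34\right) \left(-28\right) = 952$)
$\frac{1}{t{\left(-239 \right)} + h} = \frac{1}{4 + 952} = \frac{1}{956}$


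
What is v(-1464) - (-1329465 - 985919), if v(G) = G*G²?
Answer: -3135469960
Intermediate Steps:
v(G) = G³
v(-1464) - (-1329465 - 985919) = (-1464)³ - (-1329465 - 985919) = -3137785344 - 1*(-2315384) = -3137785344 + 2315384 = -3135469960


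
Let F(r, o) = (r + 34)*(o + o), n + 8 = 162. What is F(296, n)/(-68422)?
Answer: -50820/34211 ≈ -1.4855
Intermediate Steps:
n = 154 (n = -8 + 162 = 154)
F(r, o) = 2*o*(34 + r) (F(r, o) = (34 + r)*(2*o) = 2*o*(34 + r))
F(296, n)/(-68422) = (2*154*(34 + 296))/(-68422) = (2*154*330)*(-1/68422) = 101640*(-1/68422) = -50820/34211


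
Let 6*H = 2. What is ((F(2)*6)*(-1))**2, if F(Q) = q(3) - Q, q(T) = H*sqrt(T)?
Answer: 156 - 48*sqrt(3) ≈ 72.862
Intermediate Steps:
H = 1/3 (H = (1/6)*2 = 1/3 ≈ 0.33333)
q(T) = sqrt(T)/3
F(Q) = -Q + sqrt(3)/3 (F(Q) = sqrt(3)/3 - Q = -Q + sqrt(3)/3)
((F(2)*6)*(-1))**2 = (((-1*2 + sqrt(3)/3)*6)*(-1))**2 = (((-2 + sqrt(3)/3)*6)*(-1))**2 = ((-12 + 2*sqrt(3))*(-1))**2 = (12 - 2*sqrt(3))**2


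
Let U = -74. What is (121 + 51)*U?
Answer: -12728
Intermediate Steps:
(121 + 51)*U = (121 + 51)*(-74) = 172*(-74) = -12728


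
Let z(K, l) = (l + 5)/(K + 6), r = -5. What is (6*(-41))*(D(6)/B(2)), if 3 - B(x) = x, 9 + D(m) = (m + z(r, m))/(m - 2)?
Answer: 2337/2 ≈ 1168.5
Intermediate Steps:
z(K, l) = (5 + l)/(6 + K)
D(m) = -9 + (5 + 2*m)/(-2 + m) (D(m) = -9 + (m + (5 + m)/(6 - 5))/(m - 2) = -9 + (m + (5 + m)/1)/(-2 + m) = -9 + (m + 1*(5 + m))/(-2 + m) = -9 + (m + (5 + m))/(-2 + m) = -9 + (5 + 2*m)/(-2 + m))
B(x) = 3 - x
(6*(-41))*(D(6)/B(2)) = (6*(-41))*(((23 - 7*6)/(-2 + 6))/(3 - 1*2)) = -246*(23 - 42)/4/(3 - 2) = -246*(1/4)*(-19)/1 = -(-2337)/2 = -246*(-19/4) = 2337/2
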